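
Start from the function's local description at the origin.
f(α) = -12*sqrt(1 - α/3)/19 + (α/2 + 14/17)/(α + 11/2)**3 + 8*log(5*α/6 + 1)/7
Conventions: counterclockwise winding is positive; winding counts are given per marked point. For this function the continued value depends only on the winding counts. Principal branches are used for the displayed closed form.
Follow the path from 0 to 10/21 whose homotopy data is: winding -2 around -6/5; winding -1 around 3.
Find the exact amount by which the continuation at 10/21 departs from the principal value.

The rational part is single-valued and drops out of the difference; each branch term changes only by its own monodromy.
(8/7)*log(1 - α/(-6/5)): each positive loop around -6/5 adds 2*pi*i to the log, so winding -2 contributes (8/7)*(-2)*2*pi*i = -(32/7)*pi*i.
(-12/19)*sqrt(1 - α/(3)): winding -1 is odd, the square root flips sign, contributing -2*(-12/19)*sqrt(1 - (10/21)/(3)) = -2*(-12/19)*sqrt(53/63) = (8/133)*sqrt(371).
Summing the contributions at α = 10/21 gives ((8/133)*sqrt(371)) - ((32/7)*pi)*i.

Continued minus principal equals ((8/133)*sqrt(371)) - ((32/7)*pi)*i.


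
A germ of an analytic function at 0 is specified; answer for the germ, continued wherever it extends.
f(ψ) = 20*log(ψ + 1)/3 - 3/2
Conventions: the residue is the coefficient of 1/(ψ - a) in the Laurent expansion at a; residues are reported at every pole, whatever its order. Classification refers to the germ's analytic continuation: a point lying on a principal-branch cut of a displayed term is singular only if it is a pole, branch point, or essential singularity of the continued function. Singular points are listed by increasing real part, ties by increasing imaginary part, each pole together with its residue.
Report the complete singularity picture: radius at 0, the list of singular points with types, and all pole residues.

Radius of convergence at 0: 1.
At -1: a logarithmic branch point.

Branch term (20/3)*log(1 - ψ/(-1)): its argument vanishes at ψ = -1, a logarithmic branch point, modulus 1.
The radius of convergence is the smallest modulus among the singular points: 1.


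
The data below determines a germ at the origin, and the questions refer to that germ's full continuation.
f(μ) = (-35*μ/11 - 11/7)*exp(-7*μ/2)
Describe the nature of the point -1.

The point is a regular point.

There is no denominator, hence no pole anywhere.
The factor exp(-7*μ/2) is entire.
So the germ continues analytically to -1.


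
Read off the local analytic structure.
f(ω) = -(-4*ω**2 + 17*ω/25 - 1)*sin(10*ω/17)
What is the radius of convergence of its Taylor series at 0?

The factor -sin(10*ω/17) is entire and contributes no finite singular point.
The polynomial part has no poles.
No finite singular points: the Taylor series at 0 converges everywhere.

The radius of convergence is infinite.


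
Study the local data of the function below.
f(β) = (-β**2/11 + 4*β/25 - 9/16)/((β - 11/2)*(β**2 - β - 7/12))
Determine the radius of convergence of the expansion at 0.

Denominator factor (β**2 - β - 7/12): discriminant 10/3, real irrational roots 1/2 + (1/6)*sqrt(30) and 1/2 - (1/6)*sqrt(30); poles of order 1, moduli 1/2 + (1/6)*sqrt(30) and -1/2 + (1/6)*sqrt(30).
Denominator factor (β - 11/2): pole of order 1 at 11/2, modulus 11/2.
The radius of convergence is the smallest modulus among the singular points: -1/2 + (1/6)*sqrt(30).

The radius of convergence is -1/2 + (1/6)*sqrt(30).


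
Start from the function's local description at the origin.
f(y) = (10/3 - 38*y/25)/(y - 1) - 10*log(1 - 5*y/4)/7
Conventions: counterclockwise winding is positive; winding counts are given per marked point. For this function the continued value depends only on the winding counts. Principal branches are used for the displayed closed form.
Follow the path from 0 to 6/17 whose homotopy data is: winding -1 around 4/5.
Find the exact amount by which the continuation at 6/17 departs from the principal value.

Continued minus principal equals (20/7)*pi*i.

The rational part is single-valued and drops out of the difference; each branch term changes only by its own monodromy.
(-10/7)*log(1 - y/(4/5)): each positive loop around 4/5 adds 2*pi*i to the log, so winding -1 contributes (-10/7)*(-1)*2*pi*i = (20/7)*pi*i.
Summing the contributions at y = 6/17 gives (20/7)*pi*i.


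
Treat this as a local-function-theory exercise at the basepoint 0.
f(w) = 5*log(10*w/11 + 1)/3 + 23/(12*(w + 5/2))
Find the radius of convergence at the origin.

Denominator factor (w + 5/2): pole of order 1 at -5/2, modulus 5/2.
Branch term (5/3)*log(1 - w/(-11/10)): its argument vanishes at w = -11/10, a logarithmic branch point, modulus 11/10.
The radius of convergence is the smallest modulus among the singular points: 11/10.

The radius of convergence is 11/10.


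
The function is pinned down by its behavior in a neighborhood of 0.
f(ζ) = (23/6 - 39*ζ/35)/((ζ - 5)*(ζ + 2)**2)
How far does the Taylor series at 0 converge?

Denominator factor (ζ + 2)^2: pole of order 2 at -2, modulus 2.
Denominator factor (ζ - 5): pole of order 1 at 5, modulus 5.
The radius of convergence is the smallest modulus among the singular points: 2.

The radius of convergence is 2.


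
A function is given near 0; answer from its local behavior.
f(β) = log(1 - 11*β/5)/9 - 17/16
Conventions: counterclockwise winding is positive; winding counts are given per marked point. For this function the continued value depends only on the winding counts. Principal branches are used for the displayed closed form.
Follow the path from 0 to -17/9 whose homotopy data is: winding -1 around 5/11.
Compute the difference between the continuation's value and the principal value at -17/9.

The rational part is single-valued and drops out of the difference; each branch term changes only by its own monodromy.
(1/9)*log(1 - β/(5/11)): each positive loop around 5/11 adds 2*pi*i to the log, so winding -1 contributes (1/9)*(-1)*2*pi*i = -(2/9)*pi*i.
Summing the contributions at β = -17/9 gives -(2/9)*pi*i.

Continued minus principal equals -(2/9)*pi*i.


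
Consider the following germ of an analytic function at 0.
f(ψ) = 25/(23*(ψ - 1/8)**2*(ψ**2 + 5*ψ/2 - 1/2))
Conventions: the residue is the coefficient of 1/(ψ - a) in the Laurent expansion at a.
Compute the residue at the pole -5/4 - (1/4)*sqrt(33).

The factor ψ**2 + 5*ψ/2 - 1/2 splits as (ψ - a)(ψ - a') with a = -5/4 - (1/4)*sqrt(33), a' = -5/4 + (1/4)*sqrt(33). At the order-1 pole a set g(ψ) = (ψ - a)*f(ψ) = [25/(23*(ψ - 1/8)**2)] / (ψ - a').
Simple pole: residue = g(a) at a = -5/4 - (1/4)*sqrt(33), which is 12800/253 - (3200/363)*sqrt(33).

The residue is 12800/253 - (3200/363)*sqrt(33).


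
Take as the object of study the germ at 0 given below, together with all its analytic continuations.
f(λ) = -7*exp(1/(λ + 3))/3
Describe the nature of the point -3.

The exponent 1/(λ - (-3)) has a pole at -3, so exp(1/(λ - (-3))) takes every nonzero value near it: an essential singularity (not a pole of any order).

The point is an essential singularity.


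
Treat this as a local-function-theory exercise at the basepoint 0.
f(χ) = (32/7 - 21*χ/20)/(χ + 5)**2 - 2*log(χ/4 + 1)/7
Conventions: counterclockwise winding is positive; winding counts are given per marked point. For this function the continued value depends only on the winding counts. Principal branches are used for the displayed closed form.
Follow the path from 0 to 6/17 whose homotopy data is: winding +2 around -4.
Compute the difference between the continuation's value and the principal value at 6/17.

Continued minus principal equals -(8/7)*pi*i.

The rational part is single-valued and drops out of the difference; each branch term changes only by its own monodromy.
(-2/7)*log(1 - χ/(-4)): each positive loop around -4 adds 2*pi*i to the log, so winding +2 contributes (-2/7)*(2)*2*pi*i = -(8/7)*pi*i.
Summing the contributions at χ = 6/17 gives -(8/7)*pi*i.


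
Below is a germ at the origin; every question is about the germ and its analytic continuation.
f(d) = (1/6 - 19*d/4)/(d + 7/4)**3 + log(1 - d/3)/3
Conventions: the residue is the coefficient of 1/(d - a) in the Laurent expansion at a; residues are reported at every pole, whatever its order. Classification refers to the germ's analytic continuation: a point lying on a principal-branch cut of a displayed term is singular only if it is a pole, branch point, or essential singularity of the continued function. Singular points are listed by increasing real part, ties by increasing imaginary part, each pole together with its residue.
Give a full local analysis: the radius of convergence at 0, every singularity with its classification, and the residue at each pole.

Denominator factor (d + 7/4)^3: pole of order 3 at -7/4, modulus 7/4.
Branch term (1/3)*log(1 - d/(3)): its argument vanishes at d = 3, a logarithmic branch point, modulus 3.
The radius of convergence is the smallest modulus among the singular points: 7/4.
The branch term is analytic at -7/4 and contributes nothing to the residue; only the rational part matters.
At the order-3 pole -7/4 set g(d) = (d - (-7/4))^3*(rational part) = 1/6 - 19*d/4.
Order-3 pole: residue = g''(a)/2; g''(-7/4) = 0, so the residue is 0.
List the singular points by increasing real part (a conjugate pair: the negative imaginary part first).

Radius of convergence at 0: 7/4.
At -7/4: a pole of order 3; residue 0.
At 3: a logarithmic branch point.


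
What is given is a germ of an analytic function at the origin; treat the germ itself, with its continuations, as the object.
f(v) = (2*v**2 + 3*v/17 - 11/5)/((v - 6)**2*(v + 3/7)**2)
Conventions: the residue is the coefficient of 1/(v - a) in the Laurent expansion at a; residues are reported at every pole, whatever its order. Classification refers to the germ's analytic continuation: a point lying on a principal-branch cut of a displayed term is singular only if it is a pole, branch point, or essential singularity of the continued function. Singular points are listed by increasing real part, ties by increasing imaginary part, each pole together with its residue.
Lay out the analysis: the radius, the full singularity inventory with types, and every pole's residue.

Radius of convergence at 0: 3/7.
At -3/7: a pole of order 2; residue -399497/7745625.
At 6: a pole of order 2; residue 399497/7745625.

Denominator factor (v + 3/7)^2: pole of order 2 at -3/7, modulus 3/7.
Denominator factor (v - 6)^2: pole of order 2 at 6, modulus 6.
The radius of convergence is the smallest modulus among the singular points: 3/7.
At the order-2 pole -3/7 set g(v) = (v - (-3/7))^2*f(v) = (2*v**2 + 3*v/17 - 11/5)/(v - 6)**2.
Order-2 pole: residue = g'(a); g'(-3/7) = -399497/7745625, so the residue is -399497/7745625.
At the order-2 pole 6 set g(v) = (v - (6))^2*f(v) = (2*v**2 + 3*v/17 - 11/5)/(v + 3/7)**2.
Order-2 pole: residue = g'(a); g'(6) = 399497/7745625, so the residue is 399497/7745625.
List the singular points by increasing real part (a conjugate pair: the negative imaginary part first).


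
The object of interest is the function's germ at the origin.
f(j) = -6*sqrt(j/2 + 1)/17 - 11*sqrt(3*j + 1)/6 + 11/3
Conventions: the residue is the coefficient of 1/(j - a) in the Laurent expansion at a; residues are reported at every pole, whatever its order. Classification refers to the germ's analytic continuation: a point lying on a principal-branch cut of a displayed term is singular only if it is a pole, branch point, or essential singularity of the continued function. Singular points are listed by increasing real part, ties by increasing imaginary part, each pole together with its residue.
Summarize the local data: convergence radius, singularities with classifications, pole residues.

Radius of convergence at 0: 1/3.
At -2: an algebraic (square-root) branch point.
At -1/3: an algebraic (square-root) branch point.

Branch term (-6/17)*sqrt(1 - j/(-2)): its argument vanishes at j = -2, a square-root branch point, modulus 2.
Branch term (-11/6)*sqrt(1 - j/(-1/3)): its argument vanishes at j = -1/3, a square-root branch point, modulus 1/3.
The radius of convergence is the smallest modulus among the singular points: 1/3.
List the singular points by increasing real part (a conjugate pair: the negative imaginary part first).


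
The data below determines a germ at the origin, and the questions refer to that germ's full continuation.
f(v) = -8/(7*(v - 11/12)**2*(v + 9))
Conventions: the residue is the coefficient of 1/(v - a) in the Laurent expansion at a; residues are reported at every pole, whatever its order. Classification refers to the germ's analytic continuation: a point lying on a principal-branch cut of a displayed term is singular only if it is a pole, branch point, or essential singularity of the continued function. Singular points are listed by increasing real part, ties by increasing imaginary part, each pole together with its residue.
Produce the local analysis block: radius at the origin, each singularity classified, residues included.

Radius of convergence at 0: 11/12.
At -9: a pole of order 1; residue -1152/99127.
At 11/12: a pole of order 2; residue 1152/99127.

Denominator factor (v + 9): pole of order 1 at -9, modulus 9.
Denominator factor (v - 11/12)^2: pole of order 2 at 11/12, modulus 11/12.
The radius of convergence is the smallest modulus among the singular points: 11/12.
At the order-1 pole -9 set g(v) = (v - (-9))*f(v) = -8/(7*(v - 11/12)**2).
Simple pole: residue = g(a) at a = -9, which is -1152/99127.
At the order-2 pole 11/12 set g(v) = (v - (11/12))^2*f(v) = -8/(7*(v + 9)).
Order-2 pole: residue = g'(a); g'(11/12) = 1152/99127, so the residue is 1152/99127.
List the singular points by increasing real part (a conjugate pair: the negative imaginary part first).


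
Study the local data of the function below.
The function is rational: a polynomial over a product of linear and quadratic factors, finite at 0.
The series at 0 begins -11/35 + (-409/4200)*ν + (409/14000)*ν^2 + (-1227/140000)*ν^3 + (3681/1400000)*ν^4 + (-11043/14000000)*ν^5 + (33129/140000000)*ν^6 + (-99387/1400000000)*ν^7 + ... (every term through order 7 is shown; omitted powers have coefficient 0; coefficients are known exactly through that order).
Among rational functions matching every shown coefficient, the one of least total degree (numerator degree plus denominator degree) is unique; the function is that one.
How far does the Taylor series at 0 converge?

No rational of total degree below 2 reproduces all 8 coefficients; solving the [1/1] Pade equations on them gives f(ν) = (-23*ν/36 - 22/21)/(ν + 10/3), whose expansion matches every shown term.
Denominator factor (ν + 10/3): pole of order 1 at -10/3, modulus 10/3.
The radius of convergence is the smallest modulus among the singular points: 10/3.

The radius of convergence is 10/3.


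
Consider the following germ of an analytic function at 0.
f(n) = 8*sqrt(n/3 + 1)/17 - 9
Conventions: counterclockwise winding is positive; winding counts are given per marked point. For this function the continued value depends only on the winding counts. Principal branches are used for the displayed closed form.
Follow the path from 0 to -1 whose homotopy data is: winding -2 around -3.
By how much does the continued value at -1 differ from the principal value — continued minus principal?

Continued minus principal equals 0.

The rational part is single-valued and drops out of the difference; each branch term changes only by its own monodromy.
(8/17)*sqrt(1 - n/(-3)): winding -2 is even, the square root returns to the same sheet, contribution 0.
Summing the contributions at n = -1 gives 0.


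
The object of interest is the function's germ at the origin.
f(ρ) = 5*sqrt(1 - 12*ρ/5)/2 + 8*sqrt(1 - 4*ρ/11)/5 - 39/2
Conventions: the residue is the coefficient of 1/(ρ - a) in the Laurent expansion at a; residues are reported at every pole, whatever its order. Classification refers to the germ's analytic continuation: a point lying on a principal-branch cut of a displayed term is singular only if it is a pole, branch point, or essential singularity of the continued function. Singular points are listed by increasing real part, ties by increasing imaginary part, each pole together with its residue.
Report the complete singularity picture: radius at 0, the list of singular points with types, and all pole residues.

Radius of convergence at 0: 5/12.
At 5/12: an algebraic (square-root) branch point.
At 11/4: an algebraic (square-root) branch point.

Branch term (8/5)*sqrt(1 - ρ/(11/4)): its argument vanishes at ρ = 11/4, a square-root branch point, modulus 11/4.
Branch term (5/2)*sqrt(1 - ρ/(5/12)): its argument vanishes at ρ = 5/12, a square-root branch point, modulus 5/12.
The radius of convergence is the smallest modulus among the singular points: 5/12.
List the singular points by increasing real part (a conjugate pair: the negative imaginary part first).


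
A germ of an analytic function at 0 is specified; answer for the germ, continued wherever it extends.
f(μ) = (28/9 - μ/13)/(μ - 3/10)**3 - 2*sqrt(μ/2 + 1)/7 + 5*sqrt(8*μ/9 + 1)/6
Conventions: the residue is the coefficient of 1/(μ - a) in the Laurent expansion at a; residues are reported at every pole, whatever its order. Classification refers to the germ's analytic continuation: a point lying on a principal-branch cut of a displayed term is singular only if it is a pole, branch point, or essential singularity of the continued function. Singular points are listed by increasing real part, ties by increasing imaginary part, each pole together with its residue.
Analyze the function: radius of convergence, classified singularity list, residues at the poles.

Radius of convergence at 0: 3/10.
At -2: an algebraic (square-root) branch point.
At -9/8: an algebraic (square-root) branch point.
At 3/10: a pole of order 3; residue 0.

Denominator factor (μ - 3/10)^3: pole of order 3 at 3/10, modulus 3/10.
Branch term (-2/7)*sqrt(1 - μ/(-2)): its argument vanishes at μ = -2, a square-root branch point, modulus 2.
Branch term (5/6)*sqrt(1 - μ/(-9/8)): its argument vanishes at μ = -9/8, a square-root branch point, modulus 9/8.
The radius of convergence is the smallest modulus among the singular points: 3/10.
The branch terms are analytic at 3/10 and contribute nothing to the residue; only the rational part matters.
At the order-3 pole 3/10 set g(μ) = (μ - (3/10))^3*(rational part) = 28/9 - μ/13.
Order-3 pole: residue = g''(a)/2; g''(3/10) = 0, so the residue is 0.
List the singular points by increasing real part (a conjugate pair: the negative imaginary part first).


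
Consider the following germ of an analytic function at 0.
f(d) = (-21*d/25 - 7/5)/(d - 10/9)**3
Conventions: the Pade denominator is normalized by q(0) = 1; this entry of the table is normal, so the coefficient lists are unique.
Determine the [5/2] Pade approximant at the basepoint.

The Pade approximant has numerator coefficients [5103/5000, 1701/1360, 5103/6800, 137781/340000, 1240029/6800000, 3720087/68000000]; denominator coefficients [1, -529/255, 468/425].

Taylor coefficients needed (expand at 0): a_0 = 5103/5000, a_1 = 168399/50000, a_2 = 413343/62500, a_3 = 26040609/2500000, a_4 = 145083393/10000000, a_5 = 9341138457/500000000, a_6 = 56950811883/2500000000, a_7 = 333569041029/12500000000.
Write the denominator as Q(d) = 1 + q1*d + q2*d^2. Requiring Q*f - P = O(d^8) with deg P <= 5 kills the coefficients of d^6..d^7 in Q*f:
  d^6: a_6 + q1*a_5 + q2*a_4 = 0, i.e. 56950811883/2500000000 + (9341138457/500000000)*q1 + (145083393/10000000)*q2 = 0.
  d^7: a_7 + q1*a_6 + q2*a_5 = 0, i.e. 333569041029/12500000000 + (56950811883/2500000000)*q1 + (9341138457/500000000)*q2 = 0.
Solving this linear system: q1 = -529/255, q2 = 468/425.
The numerator is Q*f truncated at degree 5: P0 = a_0 = 5103/5000; P1 = a_1 + q1*a_0 = 1701/1360; P2 = a_2 + q1*a_1 + q2*a_0 = 5103/6800; P3 = a_3 + q1*a_2 + q2*a_1 = 137781/340000; P4 = a_4 + q1*a_3 + q2*a_2 = 1240029/6800000; P5 = a_5 + q1*a_4 + q2*a_3 = 3720087/68000000.


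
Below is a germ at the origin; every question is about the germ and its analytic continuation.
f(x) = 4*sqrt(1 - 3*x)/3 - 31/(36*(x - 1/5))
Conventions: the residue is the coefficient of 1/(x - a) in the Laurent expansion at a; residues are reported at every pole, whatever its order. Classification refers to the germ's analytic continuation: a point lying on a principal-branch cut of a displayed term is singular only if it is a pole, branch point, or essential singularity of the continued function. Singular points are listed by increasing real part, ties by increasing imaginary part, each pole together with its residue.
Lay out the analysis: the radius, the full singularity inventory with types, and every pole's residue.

Denominator factor (x - 1/5): pole of order 1 at 1/5, modulus 1/5.
Branch term (4/3)*sqrt(1 - x/(1/3)): its argument vanishes at x = 1/3, a square-root branch point, modulus 1/3.
The radius of convergence is the smallest modulus among the singular points: 1/5.
The branch term is analytic at 1/5 and contributes nothing to the residue; only the rational part matters.
At the order-1 pole 1/5 set g(x) = (x - (1/5))*(rational part) = -31/36.
Simple pole: residue = g(a) at a = 1/5, which is -31/36.
List the singular points by increasing real part (a conjugate pair: the negative imaginary part first).

Radius of convergence at 0: 1/5.
At 1/5: a pole of order 1; residue -31/36.
At 1/3: an algebraic (square-root) branch point.


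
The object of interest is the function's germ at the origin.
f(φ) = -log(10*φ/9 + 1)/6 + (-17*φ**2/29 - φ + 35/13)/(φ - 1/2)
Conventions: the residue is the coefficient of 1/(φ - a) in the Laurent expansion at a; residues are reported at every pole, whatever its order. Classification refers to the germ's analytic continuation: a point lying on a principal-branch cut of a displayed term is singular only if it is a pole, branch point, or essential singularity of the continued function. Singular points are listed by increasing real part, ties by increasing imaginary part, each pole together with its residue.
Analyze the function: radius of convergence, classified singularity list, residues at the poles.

Denominator factor (φ - 1/2): pole of order 1 at 1/2, modulus 1/2.
Branch term (-1/6)*log(1 - φ/(-9/10)): its argument vanishes at φ = -9/10, a logarithmic branch point, modulus 9/10.
The radius of convergence is the smallest modulus among the singular points: 1/2.
The branch term is analytic at 1/2 and contributes nothing to the residue; only the rational part matters.
At the order-1 pole 1/2 set g(φ) = (φ - (1/2))*(rational part) = -17*φ**2/29 - φ + 35/13.
Simple pole: residue = g(a) at a = 1/2, which is 3085/1508.
List the singular points by increasing real part (a conjugate pair: the negative imaginary part first).

Radius of convergence at 0: 1/2.
At -9/10: a logarithmic branch point.
At 1/2: a pole of order 1; residue 3085/1508.


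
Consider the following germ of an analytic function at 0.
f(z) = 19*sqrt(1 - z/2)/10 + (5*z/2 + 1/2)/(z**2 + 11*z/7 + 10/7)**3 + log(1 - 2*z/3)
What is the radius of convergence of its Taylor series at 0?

The radius of convergence is (1/7)*sqrt(70).

Denominator factor (z**2 + 11*z/7 + 10/7)^3: discriminant -159/49, complex-conjugate roots (-11/14) + ((1/14)*sqrt(159))*i and (-11/14) - ((1/14)*sqrt(159))*i; poles of order 3, moduli (1/7)*sqrt(70) and (1/7)*sqrt(70).
Branch term (19/10)*sqrt(1 - z/(2)): its argument vanishes at z = 2, a square-root branch point, modulus 2.
Branch term (1)*log(1 - z/(3/2)): its argument vanishes at z = 3/2, a logarithmic branch point, modulus 3/2.
The radius of convergence is the smallest modulus among the singular points: (1/7)*sqrt(70).


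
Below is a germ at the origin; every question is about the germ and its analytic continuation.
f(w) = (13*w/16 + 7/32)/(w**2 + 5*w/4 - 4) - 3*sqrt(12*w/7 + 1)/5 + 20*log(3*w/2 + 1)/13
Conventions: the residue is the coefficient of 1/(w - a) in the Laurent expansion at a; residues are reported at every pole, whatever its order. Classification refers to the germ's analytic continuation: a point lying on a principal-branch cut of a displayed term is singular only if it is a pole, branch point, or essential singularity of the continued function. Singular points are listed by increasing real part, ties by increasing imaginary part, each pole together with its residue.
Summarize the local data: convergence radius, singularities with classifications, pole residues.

Denominator factor (w**2 + 5*w/4 - 4): discriminant 281/16, real irrational roots -5/8 + (1/8)*sqrt(281) and -5/8 - (1/8)*sqrt(281); poles of order 1, moduli -5/8 + (1/8)*sqrt(281) and 5/8 + (1/8)*sqrt(281).
Branch term (20/13)*log(1 - w/(-2/3)): its argument vanishes at w = -2/3, a logarithmic branch point, modulus 2/3.
Branch term (-3/5)*sqrt(1 - w/(-7/12)): its argument vanishes at w = -7/12, a square-root branch point, modulus 7/12.
The radius of convergence is the smallest modulus among the singular points: 7/12.
The branch terms are analytic at -5/8 - (1/8)*sqrt(281) and contribute nothing to the residue; only the rational part matters.
The factor w**2 + 5*w/4 - 4 splits as (w - a)(w - a') with a = -5/8 - (1/8)*sqrt(281), a' = -5/8 + (1/8)*sqrt(281). At the order-1 pole a set g(w) = (w - a)*(rational part) = [13*w/16 + 7/32] / (w - a').
Simple pole: residue = g(a) at a = -5/8 - (1/8)*sqrt(281), which is 13/32 + (37/8992)*sqrt(281).
The branch terms are analytic at -5/8 + (1/8)*sqrt(281) and contribute nothing to the residue; only the rational part matters.
The factor w**2 + 5*w/4 - 4 splits as (w - a)(w - a') with a = -5/8 + (1/8)*sqrt(281), a' = -5/8 - (1/8)*sqrt(281). At the order-1 pole a set g(w) = (w - a)*(rational part) = [13*w/16 + 7/32] / (w - a').
Simple pole: residue = g(a) at a = -5/8 + (1/8)*sqrt(281), which is 13/32 - (37/8992)*sqrt(281).
List the singular points by increasing real part (a conjugate pair: the negative imaginary part first).

Radius of convergence at 0: 7/12.
At -5/8 - (1/8)*sqrt(281): a pole of order 1; residue 13/32 + (37/8992)*sqrt(281).
At -2/3: a logarithmic branch point.
At -7/12: an algebraic (square-root) branch point.
At -5/8 + (1/8)*sqrt(281): a pole of order 1; residue 13/32 - (37/8992)*sqrt(281).


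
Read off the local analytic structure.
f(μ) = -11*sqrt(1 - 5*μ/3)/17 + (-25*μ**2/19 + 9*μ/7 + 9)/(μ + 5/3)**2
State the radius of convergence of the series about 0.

The radius of convergence is 3/5.

Denominator factor (μ + 5/3)^2: pole of order 2 at -5/3, modulus 5/3.
Branch term (-11/17)*sqrt(1 - μ/(3/5)): its argument vanishes at μ = 3/5, a square-root branch point, modulus 3/5.
The radius of convergence is the smallest modulus among the singular points: 3/5.


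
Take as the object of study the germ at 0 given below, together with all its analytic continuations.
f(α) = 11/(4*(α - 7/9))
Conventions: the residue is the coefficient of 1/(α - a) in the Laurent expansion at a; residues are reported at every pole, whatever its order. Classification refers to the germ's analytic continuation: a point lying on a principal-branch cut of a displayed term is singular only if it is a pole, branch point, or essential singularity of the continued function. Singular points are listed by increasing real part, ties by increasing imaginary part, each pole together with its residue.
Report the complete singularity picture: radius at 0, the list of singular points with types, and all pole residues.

Radius of convergence at 0: 7/9.
At 7/9: a pole of order 1; residue 11/4.

Denominator factor (α - 7/9): pole of order 1 at 7/9, modulus 7/9.
The radius of convergence is the smallest modulus among the singular points: 7/9.
At the order-1 pole 7/9 set g(α) = (α - (7/9))*f(α) = 11/4.
Simple pole: residue = g(a) at a = 7/9, which is 11/4.


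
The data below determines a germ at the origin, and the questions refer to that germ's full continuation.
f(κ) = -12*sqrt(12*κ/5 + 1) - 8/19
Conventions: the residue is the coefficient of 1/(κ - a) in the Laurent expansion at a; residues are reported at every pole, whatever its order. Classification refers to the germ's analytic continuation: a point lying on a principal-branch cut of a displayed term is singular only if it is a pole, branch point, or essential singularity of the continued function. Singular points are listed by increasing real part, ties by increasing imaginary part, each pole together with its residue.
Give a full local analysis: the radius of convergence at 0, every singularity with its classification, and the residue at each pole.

Branch term (-12)*sqrt(1 - κ/(-5/12)): its argument vanishes at κ = -5/12, a square-root branch point, modulus 5/12.
The radius of convergence is the smallest modulus among the singular points: 5/12.

Radius of convergence at 0: 5/12.
At -5/12: an algebraic (square-root) branch point.


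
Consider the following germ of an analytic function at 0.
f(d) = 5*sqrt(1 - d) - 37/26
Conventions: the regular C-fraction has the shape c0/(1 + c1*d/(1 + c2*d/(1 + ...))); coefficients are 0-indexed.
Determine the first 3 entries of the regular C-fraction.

Taylor coefficients (expand at 0): a_0 = 93/26, a_1 = -5/2, a_2 = -5/8.
c0 = a_0 = 93/26. Peel one level at a time: if S = 1 + c*d/S' with S'(0) = 1, then c is the d-coefficient of S and S' = c*d/(S - 1).
S_1 = c0/f = 1 + (65/93)*d + (22945/34596)*d^2 + ...; c1 = 65/93.
S_2 = c1*d/(S_1 - 1) = 1 + (-353/372)*d + ...; c2 = -353/372.

The regular C-fraction coefficients are [93/26, 65/93, -353/372].


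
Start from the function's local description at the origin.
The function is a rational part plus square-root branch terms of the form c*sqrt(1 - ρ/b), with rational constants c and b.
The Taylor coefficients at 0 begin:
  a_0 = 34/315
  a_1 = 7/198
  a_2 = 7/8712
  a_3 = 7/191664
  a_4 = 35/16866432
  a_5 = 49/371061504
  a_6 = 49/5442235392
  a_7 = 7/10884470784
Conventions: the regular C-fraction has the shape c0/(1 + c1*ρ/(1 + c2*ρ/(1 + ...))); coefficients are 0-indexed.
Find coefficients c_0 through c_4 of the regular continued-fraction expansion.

Taylor coefficients (read off): a_0 = 34/315, a_1 = 7/198, a_2 = 7/8712, a_3 = 7/191664, a_4 = 35/16866432.
c0 = a_0 = 34/315. Peel one level at a time: if S = 1 + c*ρ/S' with S'(0) = 1, then c is the ρ-coefficient of S and S' = c*ρ/(S - 1).
S_1 = c0/f = 1 + (-245/748)*ρ + (13965/139876)*ρ^2 + ...; c1 = -245/748.
S_2 = c1*ρ/(S_1 - 1) = 1 + (57/187)*ρ + (-1/1936)*ρ^2 + ...; c2 = 57/187.
S_3 = c2*ρ/(S_2 - 1) = 1 + (17/10032)*ρ + (731/9149184)*ρ^2 + ...; c3 = 17/10032.
S_4 = c3*ρ/(S_3 - 1) = 1 + (-43/912)*ρ + ...; c4 = -43/912.

The regular C-fraction coefficients are [34/315, -245/748, 57/187, 17/10032, -43/912].


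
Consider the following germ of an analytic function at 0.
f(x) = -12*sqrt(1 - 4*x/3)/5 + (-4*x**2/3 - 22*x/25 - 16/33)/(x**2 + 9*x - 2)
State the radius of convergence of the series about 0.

Denominator factor (x**2 + 9*x - 2): discriminant 89, real irrational roots -9/2 + (1/2)*sqrt(89) and -9/2 - (1/2)*sqrt(89); poles of order 1, moduli -9/2 + (1/2)*sqrt(89) and 9/2 + (1/2)*sqrt(89).
Branch term (-12/5)*sqrt(1 - x/(3/4)): its argument vanishes at x = 3/4, a square-root branch point, modulus 3/4.
The radius of convergence is the smallest modulus among the singular points: -9/2 + (1/2)*sqrt(89).

The radius of convergence is -9/2 + (1/2)*sqrt(89).


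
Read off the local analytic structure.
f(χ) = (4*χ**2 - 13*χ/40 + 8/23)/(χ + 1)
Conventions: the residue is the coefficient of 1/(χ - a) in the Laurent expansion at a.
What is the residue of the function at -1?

The residue is 4299/920.

At the order-1 pole -1 set g(χ) = (χ - (-1))*f(χ) = 4*χ**2 - 13*χ/40 + 8/23.
Simple pole: residue = g(a) at a = -1, which is 4299/920.


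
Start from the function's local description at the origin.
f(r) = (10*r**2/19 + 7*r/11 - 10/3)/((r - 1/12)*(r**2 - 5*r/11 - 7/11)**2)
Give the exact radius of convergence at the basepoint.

The radius of convergence is 1/12.

Denominator factor (r - 1/12): pole of order 1 at 1/12, modulus 1/12.
Denominator factor (r**2 - 5*r/11 - 7/11)^2: discriminant 333/121, real irrational roots 5/22 + (3/22)*sqrt(37) and 5/22 - (3/22)*sqrt(37); poles of order 2, moduli 5/22 + (3/22)*sqrt(37) and -5/22 + (3/22)*sqrt(37).
The radius of convergence is the smallest modulus among the singular points: 1/12.


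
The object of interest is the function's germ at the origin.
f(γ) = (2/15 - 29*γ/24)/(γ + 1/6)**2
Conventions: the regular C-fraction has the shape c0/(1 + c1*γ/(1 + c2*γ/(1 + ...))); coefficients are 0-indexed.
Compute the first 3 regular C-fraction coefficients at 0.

The regular C-fraction coefficients are [24/5, 337/16, -58081/5392].

Taylor coefficients (expand at 0): a_0 = 24/5, a_1 = -1011/10, a_2 = 5202/5.
c0 = a_0 = 24/5. Peel one level at a time: if S = 1 + c*γ/S' with S'(0) = 1, then c is the γ-coefficient of S and S' = c*γ/(S - 1).
S_1 = c0/f = 1 + (337/16)*γ + (58081/256)*γ^2 + ...; c1 = 337/16.
S_2 = c1*γ/(S_1 - 1) = 1 + (-58081/5392)*γ + ...; c2 = -58081/5392.


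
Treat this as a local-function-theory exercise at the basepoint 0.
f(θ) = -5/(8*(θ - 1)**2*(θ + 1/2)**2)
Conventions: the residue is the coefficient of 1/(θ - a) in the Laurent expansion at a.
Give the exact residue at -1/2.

At the order-2 pole -1/2 set g(θ) = (θ - (-1/2))^2*f(θ) = -5/(8*(θ - 1)**2).
Order-2 pole: residue = g'(a); g'(-1/2) = -10/27, so the residue is -10/27.

The residue is -10/27.


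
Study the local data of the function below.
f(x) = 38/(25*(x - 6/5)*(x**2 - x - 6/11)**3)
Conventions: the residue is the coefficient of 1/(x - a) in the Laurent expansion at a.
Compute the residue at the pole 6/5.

At the order-1 pole 6/5 set g(x) = (x - (6/5))*f(x) = 38/(25*(x**2 - x - 6/11)**3).
Simple pole: residue = g(a) at a = 6/5, which is -15805625/296352.

The residue is -15805625/296352.


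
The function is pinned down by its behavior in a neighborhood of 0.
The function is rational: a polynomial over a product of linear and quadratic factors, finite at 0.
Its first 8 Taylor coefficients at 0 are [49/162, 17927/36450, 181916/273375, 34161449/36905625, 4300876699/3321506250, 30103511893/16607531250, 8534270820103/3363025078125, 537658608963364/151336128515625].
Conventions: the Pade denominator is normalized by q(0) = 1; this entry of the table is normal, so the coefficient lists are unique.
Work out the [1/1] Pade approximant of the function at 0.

The Pade approximant has numerator coefficients [49/162, 7708687/93348450]; denominator coefficients [1, -51976/38415].

Taylor coefficients needed (read off): a_0 = 49/162, a_1 = 17927/36450, a_2 = 181916/273375.
Write the denominator as Q(h) = 1 + q1*h. Requiring Q*f - P = O(h^3) with deg P <= 1 kills the coefficients of h^2..h^2 in Q*f:
  h^2: a_2 + q1*a_1 = 0, i.e. 181916/273375 + (17927/36450)*q1 = 0.
Solving this linear system: q1 = -51976/38415.
The numerator is Q*f truncated at degree 1: P0 = a_0 = 49/162; P1 = a_1 + q1*a_0 = 7708687/93348450.


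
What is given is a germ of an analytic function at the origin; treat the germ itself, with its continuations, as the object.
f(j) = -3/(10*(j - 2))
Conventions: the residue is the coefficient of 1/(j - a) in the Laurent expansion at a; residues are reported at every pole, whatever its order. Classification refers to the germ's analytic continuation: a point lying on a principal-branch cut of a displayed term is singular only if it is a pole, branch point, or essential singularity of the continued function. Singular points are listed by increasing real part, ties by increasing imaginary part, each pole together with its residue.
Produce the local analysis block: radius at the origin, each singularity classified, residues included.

Radius of convergence at 0: 2.
At 2: a pole of order 1; residue -3/10.

Denominator factor (j - 2): pole of order 1 at 2, modulus 2.
The radius of convergence is the smallest modulus among the singular points: 2.
At the order-1 pole 2 set g(j) = (j - (2))*f(j) = -3/10.
Simple pole: residue = g(a) at a = 2, which is -3/10.


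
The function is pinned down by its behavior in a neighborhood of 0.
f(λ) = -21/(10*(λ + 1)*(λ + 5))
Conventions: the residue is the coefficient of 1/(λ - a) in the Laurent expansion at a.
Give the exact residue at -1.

The residue is -21/40.

At the order-1 pole -1 set g(λ) = (λ - (-1))*f(λ) = -21/(10*(λ + 5)).
Simple pole: residue = g(a) at a = -1, which is -21/40.


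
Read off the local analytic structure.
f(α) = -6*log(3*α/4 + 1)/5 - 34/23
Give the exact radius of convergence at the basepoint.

The radius of convergence is 4/3.

Branch term (-6/5)*log(1 - α/(-4/3)): its argument vanishes at α = -4/3, a logarithmic branch point, modulus 4/3.
The radius of convergence is the smallest modulus among the singular points: 4/3.


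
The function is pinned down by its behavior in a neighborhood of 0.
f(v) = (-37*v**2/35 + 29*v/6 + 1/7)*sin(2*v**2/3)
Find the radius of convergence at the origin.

The factor sin(2*v**2/3) is entire and contributes no finite singular point.
The polynomial part has no poles.
No finite singular points: the Taylor series at 0 converges everywhere.

The radius of convergence is infinite.


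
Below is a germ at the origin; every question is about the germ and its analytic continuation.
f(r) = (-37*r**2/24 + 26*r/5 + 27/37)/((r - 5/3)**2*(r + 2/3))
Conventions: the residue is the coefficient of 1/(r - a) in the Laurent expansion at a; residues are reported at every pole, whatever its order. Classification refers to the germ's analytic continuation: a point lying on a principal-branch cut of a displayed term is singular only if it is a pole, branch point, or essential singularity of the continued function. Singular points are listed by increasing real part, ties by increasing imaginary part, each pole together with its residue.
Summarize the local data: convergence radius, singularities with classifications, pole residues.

Denominator factor (r - 5/3)^2: pole of order 2 at 5/3, modulus 5/3.
Denominator factor (r + 2/3): pole of order 1 at -2/3, modulus 2/3.
The radius of convergence is the smallest modulus among the singular points: 2/3.
At the order-1 pole -2/3 set g(r) = (r - (-2/3))*f(r) = (-37*r**2/24 + 26*r/5 + 27/37)/(r - 5/3)**2.
Simple pole: residue = g(a) at a = -2/3, which is -34187/54390.
At the order-2 pole 5/3 set g(r) = (r - (5/3))^2*f(r) = (-37*r**2/24 + 26*r/5 + 27/37)/(r + 2/3).
Order-2 pole: residue = g'(a); g'(5/3) = -66219/72520, so the residue is -66219/72520.
List the singular points by increasing real part (a conjugate pair: the negative imaginary part first).

Radius of convergence at 0: 2/3.
At -2/3: a pole of order 1; residue -34187/54390.
At 5/3: a pole of order 2; residue -66219/72520.


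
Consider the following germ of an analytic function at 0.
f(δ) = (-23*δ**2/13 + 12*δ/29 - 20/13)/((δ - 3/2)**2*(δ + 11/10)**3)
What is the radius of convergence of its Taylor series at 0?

Denominator factor (δ - 3/2)^2: pole of order 2 at 3/2, modulus 3/2.
Denominator factor (δ + 11/10)^3: pole of order 3 at -11/10, modulus 11/10.
The radius of convergence is the smallest modulus among the singular points: 11/10.

The radius of convergence is 11/10.


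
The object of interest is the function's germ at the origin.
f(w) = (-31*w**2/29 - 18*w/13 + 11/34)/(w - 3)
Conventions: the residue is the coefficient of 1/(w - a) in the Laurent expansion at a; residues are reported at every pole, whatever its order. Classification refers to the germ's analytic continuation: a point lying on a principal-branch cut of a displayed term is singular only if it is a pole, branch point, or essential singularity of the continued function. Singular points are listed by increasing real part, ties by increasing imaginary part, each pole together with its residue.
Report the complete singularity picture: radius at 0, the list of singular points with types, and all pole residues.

Radius of convergence at 0: 3.
At 3: a pole of order 1; residue -172415/12818.

Denominator factor (w - 3): pole of order 1 at 3, modulus 3.
The radius of convergence is the smallest modulus among the singular points: 3.
At the order-1 pole 3 set g(w) = (w - (3))*f(w) = -31*w**2/29 - 18*w/13 + 11/34.
Simple pole: residue = g(a) at a = 3, which is -172415/12818.
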